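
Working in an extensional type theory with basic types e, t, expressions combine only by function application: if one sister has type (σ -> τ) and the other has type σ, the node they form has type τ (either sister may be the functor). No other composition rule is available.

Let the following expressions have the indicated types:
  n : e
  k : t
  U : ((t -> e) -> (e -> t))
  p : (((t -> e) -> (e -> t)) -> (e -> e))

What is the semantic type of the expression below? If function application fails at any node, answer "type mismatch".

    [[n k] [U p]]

type mismatch

[n k]: e with t — neither is a function whose domain matches the other; composition fails here.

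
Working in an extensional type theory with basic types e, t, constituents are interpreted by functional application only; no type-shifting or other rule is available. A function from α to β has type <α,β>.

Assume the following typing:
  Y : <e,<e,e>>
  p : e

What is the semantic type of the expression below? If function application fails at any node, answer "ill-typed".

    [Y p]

At [Y p], Y : <e,<e,e>> takes p : e, giving <e,e>.

<e,e>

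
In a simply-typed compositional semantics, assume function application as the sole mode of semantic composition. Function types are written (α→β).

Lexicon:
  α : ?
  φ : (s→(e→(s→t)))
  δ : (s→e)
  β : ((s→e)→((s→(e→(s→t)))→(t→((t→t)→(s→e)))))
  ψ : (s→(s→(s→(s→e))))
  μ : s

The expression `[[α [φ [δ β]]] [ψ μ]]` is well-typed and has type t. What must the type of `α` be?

((t→((t→t)→(s→e)))→((s→(s→(s→e)))→t))

At [[α [φ [δ β]]] [ψ μ]] (required: t): [ψ μ] is (s→(s→(s→e))), which is not a function with range t; hence [α [φ [δ β]]] is the functor — type ((s→(s→(s→e)))→t).
At [α [φ [δ β]]] (required: ((s→(s→(s→e)))→t)): [φ [δ β]] is (t→((t→t)→(s→e))), which is not a function with range ((s→(s→(s→e)))→t); hence α is the functor — type ((t→((t→t)→(s→e)))→((s→(s→(s→e)))→t)).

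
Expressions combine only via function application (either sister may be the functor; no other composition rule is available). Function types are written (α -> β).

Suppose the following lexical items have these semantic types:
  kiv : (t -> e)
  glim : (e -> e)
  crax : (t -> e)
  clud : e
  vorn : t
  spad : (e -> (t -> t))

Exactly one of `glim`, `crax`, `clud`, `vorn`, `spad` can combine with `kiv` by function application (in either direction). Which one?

vorn

glim : (e -> e) — does not combine with kiv.
crax : (t -> e) — does not combine with kiv.
clud : e — does not combine with kiv.
vorn — combines: kiv : (t -> e) takes vorn : t as argument, giving e.
spad : (e -> (t -> t)) — does not combine with kiv.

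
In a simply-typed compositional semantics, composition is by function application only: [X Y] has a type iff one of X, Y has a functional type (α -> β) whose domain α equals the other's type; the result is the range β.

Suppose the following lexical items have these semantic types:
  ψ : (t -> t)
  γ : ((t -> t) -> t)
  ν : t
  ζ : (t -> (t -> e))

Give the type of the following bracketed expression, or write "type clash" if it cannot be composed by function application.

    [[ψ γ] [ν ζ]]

[ψ γ]: γ is ((t -> t) -> t), ψ is (t -> t); result t.
[ν ζ]: ζ is (t -> (t -> e)), ν is t; result (t -> e).
[[ψ γ] [ν ζ]]: [ν ζ] is (t -> e), [ψ γ] is t; result e.

e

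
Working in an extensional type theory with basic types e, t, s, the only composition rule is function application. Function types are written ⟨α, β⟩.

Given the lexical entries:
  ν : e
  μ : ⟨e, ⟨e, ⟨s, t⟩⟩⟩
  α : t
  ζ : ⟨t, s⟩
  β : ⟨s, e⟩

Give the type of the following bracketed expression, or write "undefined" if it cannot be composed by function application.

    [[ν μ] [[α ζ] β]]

⟨s, t⟩

[ν μ]: ⟨e, ⟨e, ⟨s, t⟩⟩⟩ applied to e yields ⟨e, ⟨s, t⟩⟩.
[α ζ]: ⟨t, s⟩ applied to t yields s.
[[α ζ] β]: ⟨s, e⟩ applied to s yields e.
[[ν μ] [[α ζ] β]]: ⟨e, ⟨s, t⟩⟩ applied to e yields ⟨s, t⟩.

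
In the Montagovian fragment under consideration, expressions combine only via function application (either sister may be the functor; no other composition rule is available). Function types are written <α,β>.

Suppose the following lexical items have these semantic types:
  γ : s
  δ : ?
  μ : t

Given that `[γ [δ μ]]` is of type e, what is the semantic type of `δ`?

<t,<s,e>>

At [γ [δ μ]] (required: e): γ is s, which is not a function with range e; hence [δ μ] is the functor — type <s,e>.
At [δ μ] (required: <s,e>): μ is t, which is not a function with range <s,e>; hence δ is the functor — type <t,<s,e>>.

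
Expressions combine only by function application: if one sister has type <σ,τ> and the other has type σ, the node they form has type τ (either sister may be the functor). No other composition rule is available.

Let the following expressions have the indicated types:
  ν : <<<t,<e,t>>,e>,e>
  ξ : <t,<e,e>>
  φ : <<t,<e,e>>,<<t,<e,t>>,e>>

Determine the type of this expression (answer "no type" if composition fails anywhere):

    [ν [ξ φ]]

[ξ φ] — φ of type <<t,<e,e>>,<<t,<e,t>>,e>> combines with ξ of type <t,<e,e>>: type <<t,<e,t>>,e>.
[ν [ξ φ]] — ν of type <<<t,<e,t>>,e>,e> combines with [ξ φ] of type <<t,<e,t>>,e>: type e.

e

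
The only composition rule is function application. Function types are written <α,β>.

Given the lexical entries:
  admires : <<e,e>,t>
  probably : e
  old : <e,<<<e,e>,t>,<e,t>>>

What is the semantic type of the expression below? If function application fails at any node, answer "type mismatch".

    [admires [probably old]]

<e,t>

[probably old]: old is <e,<<<e,e>,t>,<e,t>>>, probably is e; result <<<e,e>,t>,<e,t>>.
[admires [probably old]]: [probably old] is <<<e,e>,t>,<e,t>>, admires is <<e,e>,t>; result <e,t>.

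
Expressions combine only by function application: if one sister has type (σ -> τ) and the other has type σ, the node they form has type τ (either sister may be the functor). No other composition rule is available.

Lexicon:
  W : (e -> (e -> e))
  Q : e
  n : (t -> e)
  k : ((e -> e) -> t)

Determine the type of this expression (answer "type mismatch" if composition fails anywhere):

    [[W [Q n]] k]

type mismatch

[Q n]: e and (t -> e) cannot combine by function application — type clash.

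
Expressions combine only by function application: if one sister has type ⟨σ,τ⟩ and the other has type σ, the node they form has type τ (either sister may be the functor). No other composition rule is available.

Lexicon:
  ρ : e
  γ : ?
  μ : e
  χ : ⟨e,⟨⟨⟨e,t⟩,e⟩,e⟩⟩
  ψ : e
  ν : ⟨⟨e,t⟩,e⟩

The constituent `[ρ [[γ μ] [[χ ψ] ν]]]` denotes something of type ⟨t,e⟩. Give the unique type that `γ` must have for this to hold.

For [ρ [[γ μ] [[χ ψ] ν]]] to have type ⟨t,e⟩ with ρ of type e, [[γ μ] [[χ ψ] ν]] must be the function: [[γ μ] [[χ ψ] ν]] : ⟨e,⟨t,e⟩⟩.
For [[γ μ] [[χ ψ] ν]] to have type ⟨e,⟨t,e⟩⟩ with [[χ ψ] ν] of type e, [γ μ] must be the function: [γ μ] : ⟨e,⟨e,⟨t,e⟩⟩⟩.
For [γ μ] to have type ⟨e,⟨e,⟨t,e⟩⟩⟩ with μ of type e, γ must be the function: γ : ⟨e,⟨e,⟨e,⟨t,e⟩⟩⟩⟩.

⟨e,⟨e,⟨e,⟨t,e⟩⟩⟩⟩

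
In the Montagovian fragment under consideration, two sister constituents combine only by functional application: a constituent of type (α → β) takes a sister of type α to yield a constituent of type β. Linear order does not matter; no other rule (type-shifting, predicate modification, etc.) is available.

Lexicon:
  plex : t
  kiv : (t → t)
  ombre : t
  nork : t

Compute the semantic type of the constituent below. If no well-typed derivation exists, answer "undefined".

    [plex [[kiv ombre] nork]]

[kiv ombre] — kiv of type (t → t) combines with ombre of type t: type t.
[[kiv ombre] nork]: t with t — neither is a function whose domain matches the other; composition fails here.

undefined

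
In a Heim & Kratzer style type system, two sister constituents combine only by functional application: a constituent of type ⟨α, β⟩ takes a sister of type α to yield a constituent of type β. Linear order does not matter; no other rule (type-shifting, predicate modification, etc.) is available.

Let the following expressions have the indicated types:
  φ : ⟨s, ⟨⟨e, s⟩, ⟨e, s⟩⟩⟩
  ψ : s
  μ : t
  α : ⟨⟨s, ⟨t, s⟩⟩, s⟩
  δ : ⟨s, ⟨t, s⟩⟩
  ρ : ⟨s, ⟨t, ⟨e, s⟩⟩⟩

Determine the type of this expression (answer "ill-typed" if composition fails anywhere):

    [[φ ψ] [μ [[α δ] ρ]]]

⟨e, s⟩

At [φ ψ], φ : ⟨s, ⟨⟨e, s⟩, ⟨e, s⟩⟩⟩ takes ψ : s, giving ⟨⟨e, s⟩, ⟨e, s⟩⟩.
At [α δ], α : ⟨⟨s, ⟨t, s⟩⟩, s⟩ takes δ : ⟨s, ⟨t, s⟩⟩, giving s.
At [[α δ] ρ], ρ : ⟨s, ⟨t, ⟨e, s⟩⟩⟩ takes [α δ] : s, giving ⟨t, ⟨e, s⟩⟩.
At [μ [[α δ] ρ]], [[α δ] ρ] : ⟨t, ⟨e, s⟩⟩ takes μ : t, giving ⟨e, s⟩.
At [[φ ψ] [μ [[α δ] ρ]]], [φ ψ] : ⟨⟨e, s⟩, ⟨e, s⟩⟩ takes [μ [[α δ] ρ]] : ⟨e, s⟩, giving ⟨e, s⟩.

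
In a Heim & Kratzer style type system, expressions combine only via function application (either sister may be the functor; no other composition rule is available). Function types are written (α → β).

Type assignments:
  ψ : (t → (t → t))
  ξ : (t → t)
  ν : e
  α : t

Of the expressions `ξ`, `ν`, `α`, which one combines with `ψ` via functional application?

α

ξ : (t → t) — does not combine with ψ.
ν : e — does not combine with ψ.
α — combines: ψ : (t → (t → t)) takes α : t as argument, giving (t → t).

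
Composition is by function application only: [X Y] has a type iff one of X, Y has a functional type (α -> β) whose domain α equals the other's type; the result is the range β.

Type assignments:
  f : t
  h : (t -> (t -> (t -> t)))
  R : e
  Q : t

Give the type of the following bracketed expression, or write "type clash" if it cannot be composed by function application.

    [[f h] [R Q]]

type clash

At [f h], h : (t -> (t -> (t -> t))) takes f : t, giving (t -> (t -> t)).
[R Q]: e and t cannot combine by function application — type clash.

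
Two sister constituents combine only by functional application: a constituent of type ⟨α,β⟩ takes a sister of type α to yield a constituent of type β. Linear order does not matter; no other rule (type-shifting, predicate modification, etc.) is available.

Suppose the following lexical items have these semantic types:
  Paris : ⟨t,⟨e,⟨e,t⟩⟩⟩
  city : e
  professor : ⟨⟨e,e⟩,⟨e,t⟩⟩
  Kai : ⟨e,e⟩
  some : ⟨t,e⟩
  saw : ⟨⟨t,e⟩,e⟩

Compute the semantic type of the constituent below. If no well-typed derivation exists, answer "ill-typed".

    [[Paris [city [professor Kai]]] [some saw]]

⟨e,t⟩

At [professor Kai], professor : ⟨⟨e,e⟩,⟨e,t⟩⟩ takes Kai : ⟨e,e⟩, giving ⟨e,t⟩.
At [city [professor Kai]], [professor Kai] : ⟨e,t⟩ takes city : e, giving t.
At [Paris [city [professor Kai]]], Paris : ⟨t,⟨e,⟨e,t⟩⟩⟩ takes [city [professor Kai]] : t, giving ⟨e,⟨e,t⟩⟩.
At [some saw], saw : ⟨⟨t,e⟩,e⟩ takes some : ⟨t,e⟩, giving e.
At [[Paris [city [professor Kai]]] [some saw]], [Paris [city [professor Kai]]] : ⟨e,⟨e,t⟩⟩ takes [some saw] : e, giving ⟨e,t⟩.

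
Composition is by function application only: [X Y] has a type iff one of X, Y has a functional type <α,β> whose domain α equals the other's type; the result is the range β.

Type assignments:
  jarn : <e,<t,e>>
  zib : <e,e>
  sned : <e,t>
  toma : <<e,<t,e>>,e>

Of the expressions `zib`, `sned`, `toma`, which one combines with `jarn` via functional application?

toma

zib : <e,e> — neither side's domain matches the other.
sned : <e,t> — neither side's domain matches the other.
toma — combines: toma : <<e,<t,e>>,e> takes jarn : <e,<t,e>> as argument, giving e.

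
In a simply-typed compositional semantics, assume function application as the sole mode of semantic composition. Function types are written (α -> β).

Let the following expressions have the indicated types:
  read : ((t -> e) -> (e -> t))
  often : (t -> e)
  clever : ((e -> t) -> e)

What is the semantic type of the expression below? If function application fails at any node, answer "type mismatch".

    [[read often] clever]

e

[read often]: functor read : ((t -> e) -> (e -> t)), argument often : (t -> e); result (e -> t).
[[read often] clever]: functor clever : ((e -> t) -> e), argument [read often] : (e -> t); result e.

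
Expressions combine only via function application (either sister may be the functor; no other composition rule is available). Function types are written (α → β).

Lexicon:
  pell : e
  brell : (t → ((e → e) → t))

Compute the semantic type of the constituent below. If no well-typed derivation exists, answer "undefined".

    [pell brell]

[pell brell]: e with (t → ((e → e) → t)) — neither is a function whose domain matches the other; composition fails here.

undefined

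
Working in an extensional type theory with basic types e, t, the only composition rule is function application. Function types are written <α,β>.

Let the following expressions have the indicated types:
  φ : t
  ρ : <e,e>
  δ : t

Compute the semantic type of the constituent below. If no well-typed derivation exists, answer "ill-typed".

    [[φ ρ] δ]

ill-typed

At [φ ρ]: neither t nor <e,e> can take the other as argument; the node is ill-typed.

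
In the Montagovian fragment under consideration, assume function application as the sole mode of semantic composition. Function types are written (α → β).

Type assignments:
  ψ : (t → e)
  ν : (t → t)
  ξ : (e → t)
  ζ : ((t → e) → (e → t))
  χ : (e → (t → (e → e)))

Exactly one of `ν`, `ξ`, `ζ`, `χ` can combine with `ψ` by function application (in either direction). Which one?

ζ

ν : (t → t) — no; ψ wants t, and ν wants t.
ξ : (e → t) — no; ψ wants t, and ξ wants e.
ζ — combines: ζ : ((t → e) → (e → t)) takes ψ : (t → e) as argument, giving (e → t).
χ : (e → (t → (e → e))) — no; ψ wants t, and χ wants e.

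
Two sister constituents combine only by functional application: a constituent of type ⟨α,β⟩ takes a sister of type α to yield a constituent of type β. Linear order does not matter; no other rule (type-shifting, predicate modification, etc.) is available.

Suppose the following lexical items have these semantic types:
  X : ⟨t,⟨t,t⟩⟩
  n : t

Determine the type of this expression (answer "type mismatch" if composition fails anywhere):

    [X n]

[X n]: functor X : ⟨t,⟨t,t⟩⟩, argument n : t; result ⟨t,t⟩.

⟨t,t⟩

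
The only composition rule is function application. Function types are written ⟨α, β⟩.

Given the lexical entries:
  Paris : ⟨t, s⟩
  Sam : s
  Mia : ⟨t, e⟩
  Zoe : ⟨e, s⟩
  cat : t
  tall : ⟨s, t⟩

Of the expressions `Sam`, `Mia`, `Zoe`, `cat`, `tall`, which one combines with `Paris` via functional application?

Sam : s — no; Paris wants t, and Sam wants nothing (atomic).
Mia : ⟨t, e⟩ — no; Paris wants t, and Mia wants t.
Zoe : ⟨e, s⟩ — no; Paris wants t, and Zoe wants e.
cat — combines: Paris : ⟨t, s⟩ takes cat : t as argument, giving s.
tall : ⟨s, t⟩ — no; Paris wants t, and tall wants s.

cat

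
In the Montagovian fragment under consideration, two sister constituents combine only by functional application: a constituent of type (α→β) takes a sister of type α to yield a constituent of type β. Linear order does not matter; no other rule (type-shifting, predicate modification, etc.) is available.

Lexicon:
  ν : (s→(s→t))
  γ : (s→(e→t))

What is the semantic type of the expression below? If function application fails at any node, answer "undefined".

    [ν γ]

[ν γ]: (s→(s→t)) and (s→(e→t)) cannot combine by function application — type clash.

undefined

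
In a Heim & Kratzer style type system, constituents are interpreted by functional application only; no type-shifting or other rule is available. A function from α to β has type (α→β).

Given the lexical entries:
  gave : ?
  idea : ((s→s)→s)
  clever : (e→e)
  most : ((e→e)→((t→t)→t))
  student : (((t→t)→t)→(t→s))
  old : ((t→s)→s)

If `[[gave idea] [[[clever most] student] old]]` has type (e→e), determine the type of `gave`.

(((s→s)→s)→(s→(e→e)))

For [[gave idea] [[[clever most] student] old]] to have type (e→e) with [[[clever most] student] old] of type s, [gave idea] must be the function: [gave idea] : (s→(e→e)).
For [gave idea] to have type (s→(e→e)) with idea of type ((s→s)→s), gave must be the function: gave : (((s→s)→s)→(s→(e→e))).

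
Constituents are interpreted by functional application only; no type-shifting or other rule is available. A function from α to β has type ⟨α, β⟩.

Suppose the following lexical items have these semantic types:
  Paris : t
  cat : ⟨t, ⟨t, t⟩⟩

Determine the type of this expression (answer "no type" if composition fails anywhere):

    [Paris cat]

⟨t, t⟩

[Paris cat] — cat of type ⟨t, ⟨t, t⟩⟩ combines with Paris of type t: type ⟨t, t⟩.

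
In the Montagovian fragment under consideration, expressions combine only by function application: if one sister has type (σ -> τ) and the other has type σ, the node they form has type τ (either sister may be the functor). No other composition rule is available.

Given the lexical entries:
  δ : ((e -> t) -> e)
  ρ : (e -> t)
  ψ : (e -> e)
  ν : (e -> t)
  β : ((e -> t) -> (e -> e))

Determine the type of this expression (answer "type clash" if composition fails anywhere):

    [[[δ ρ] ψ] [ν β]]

[δ ρ]: functor δ : ((e -> t) -> e), argument ρ : (e -> t); result e.
[[δ ρ] ψ]: functor ψ : (e -> e), argument [δ ρ] : e; result e.
[ν β]: functor β : ((e -> t) -> (e -> e)), argument ν : (e -> t); result (e -> e).
[[[δ ρ] ψ] [ν β]]: functor [ν β] : (e -> e), argument [[δ ρ] ψ] : e; result e.

e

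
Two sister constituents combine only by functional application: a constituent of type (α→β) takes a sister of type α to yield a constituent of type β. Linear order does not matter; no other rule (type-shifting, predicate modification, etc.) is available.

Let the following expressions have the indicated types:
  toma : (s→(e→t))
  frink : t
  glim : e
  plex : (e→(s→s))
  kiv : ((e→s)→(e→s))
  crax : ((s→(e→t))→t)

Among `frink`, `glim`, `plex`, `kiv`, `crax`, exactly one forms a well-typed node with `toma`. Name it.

frink : t — neither side's domain matches the other.
glim : e — neither side's domain matches the other.
plex : (e→(s→s)) — neither side's domain matches the other.
kiv : ((e→s)→(e→s)) — neither side's domain matches the other.
crax — combines: crax : ((s→(e→t))→t) takes toma : (s→(e→t)) as argument, giving t.

crax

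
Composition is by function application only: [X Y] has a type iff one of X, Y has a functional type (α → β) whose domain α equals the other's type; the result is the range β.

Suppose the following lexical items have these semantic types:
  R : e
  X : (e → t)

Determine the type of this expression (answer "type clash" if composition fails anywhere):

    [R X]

t

[R X]: functor X : (e → t), argument R : e; result t.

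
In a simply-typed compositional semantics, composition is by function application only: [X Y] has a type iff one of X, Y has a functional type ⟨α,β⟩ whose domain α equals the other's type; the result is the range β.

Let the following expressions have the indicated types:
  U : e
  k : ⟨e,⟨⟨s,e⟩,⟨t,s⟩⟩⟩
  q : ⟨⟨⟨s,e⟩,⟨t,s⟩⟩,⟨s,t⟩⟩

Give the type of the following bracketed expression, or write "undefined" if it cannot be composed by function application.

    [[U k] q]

⟨s,t⟩

[U k]: ⟨e,⟨⟨s,e⟩,⟨t,s⟩⟩⟩ applied to e yields ⟨⟨s,e⟩,⟨t,s⟩⟩.
[[U k] q]: ⟨⟨⟨s,e⟩,⟨t,s⟩⟩,⟨s,t⟩⟩ applied to ⟨⟨s,e⟩,⟨t,s⟩⟩ yields ⟨s,t⟩.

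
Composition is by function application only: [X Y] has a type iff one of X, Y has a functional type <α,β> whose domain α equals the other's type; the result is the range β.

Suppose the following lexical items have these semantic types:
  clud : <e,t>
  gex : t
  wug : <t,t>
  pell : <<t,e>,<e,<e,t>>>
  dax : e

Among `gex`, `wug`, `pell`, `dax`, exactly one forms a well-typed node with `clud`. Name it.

gex : t — neither side's domain matches the other.
wug : <t,t> — neither side's domain matches the other.
pell : <<t,e>,<e,<e,t>>> — neither side's domain matches the other.
dax — combines: clud : <e,t> takes dax : e as argument, giving t.

dax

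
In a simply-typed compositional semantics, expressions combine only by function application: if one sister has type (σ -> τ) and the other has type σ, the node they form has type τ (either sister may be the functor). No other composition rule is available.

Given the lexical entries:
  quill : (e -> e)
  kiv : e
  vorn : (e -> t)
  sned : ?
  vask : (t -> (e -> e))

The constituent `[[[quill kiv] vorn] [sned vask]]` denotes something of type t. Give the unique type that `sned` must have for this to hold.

((t -> (e -> e)) -> (t -> t))

[[[quill kiv] vorn] [sned vask]] is required to be t. [[quill kiv] vorn] : t cannot yield t as functor, so [sned vask] : (t -> t).
[sned vask] is required to be (t -> t). vask : (t -> (e -> e)) cannot yield (t -> t) as functor, so sned : ((t -> (e -> e)) -> (t -> t)).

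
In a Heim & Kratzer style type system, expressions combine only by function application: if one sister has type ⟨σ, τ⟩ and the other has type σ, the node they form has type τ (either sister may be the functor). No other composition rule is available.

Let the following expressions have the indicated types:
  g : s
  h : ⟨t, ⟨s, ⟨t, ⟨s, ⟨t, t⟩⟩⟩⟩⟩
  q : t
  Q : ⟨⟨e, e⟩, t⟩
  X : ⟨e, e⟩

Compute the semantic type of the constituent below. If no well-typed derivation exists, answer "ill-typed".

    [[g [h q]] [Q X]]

⟨s, ⟨t, t⟩⟩

At [h q], h : ⟨t, ⟨s, ⟨t, ⟨s, ⟨t, t⟩⟩⟩⟩⟩ takes q : t, giving ⟨s, ⟨t, ⟨s, ⟨t, t⟩⟩⟩⟩.
At [g [h q]], [h q] : ⟨s, ⟨t, ⟨s, ⟨t, t⟩⟩⟩⟩ takes g : s, giving ⟨t, ⟨s, ⟨t, t⟩⟩⟩.
At [Q X], Q : ⟨⟨e, e⟩, t⟩ takes X : ⟨e, e⟩, giving t.
At [[g [h q]] [Q X]], [g [h q]] : ⟨t, ⟨s, ⟨t, t⟩⟩⟩ takes [Q X] : t, giving ⟨s, ⟨t, t⟩⟩.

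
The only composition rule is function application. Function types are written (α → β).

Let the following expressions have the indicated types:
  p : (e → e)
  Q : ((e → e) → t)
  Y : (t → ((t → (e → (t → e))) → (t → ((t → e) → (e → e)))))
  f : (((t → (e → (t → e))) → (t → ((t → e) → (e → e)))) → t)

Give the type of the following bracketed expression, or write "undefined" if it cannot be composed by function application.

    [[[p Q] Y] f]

t

[p Q]: ((e → e) → t) applied to (e → e) yields t.
[[p Q] Y]: (t → ((t → (e → (t → e))) → (t → ((t → e) → (e → e))))) applied to t yields ((t → (e → (t → e))) → (t → ((t → e) → (e → e)))).
[[[p Q] Y] f]: (((t → (e → (t → e))) → (t → ((t → e) → (e → e)))) → t) applied to ((t → (e → (t → e))) → (t → ((t → e) → (e → e)))) yields t.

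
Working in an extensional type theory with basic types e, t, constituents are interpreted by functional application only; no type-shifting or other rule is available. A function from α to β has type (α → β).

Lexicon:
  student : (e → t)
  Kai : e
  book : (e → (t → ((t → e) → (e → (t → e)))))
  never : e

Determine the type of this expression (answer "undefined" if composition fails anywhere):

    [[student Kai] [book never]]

((t → e) → (e → (t → e)))

[student Kai]: (e → t) applied to e yields t.
[book never]: (e → (t → ((t → e) → (e → (t → e))))) applied to e yields (t → ((t → e) → (e → (t → e)))).
[[student Kai] [book never]]: (t → ((t → e) → (e → (t → e)))) applied to t yields ((t → e) → (e → (t → e))).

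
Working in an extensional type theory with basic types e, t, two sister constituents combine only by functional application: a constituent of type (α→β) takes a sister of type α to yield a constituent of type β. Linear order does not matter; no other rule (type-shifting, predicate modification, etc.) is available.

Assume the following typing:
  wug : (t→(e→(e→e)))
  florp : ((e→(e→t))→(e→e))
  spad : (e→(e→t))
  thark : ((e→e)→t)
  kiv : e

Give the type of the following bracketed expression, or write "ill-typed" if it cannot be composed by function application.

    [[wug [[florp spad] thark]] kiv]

[florp spad]: florp is ((e→(e→t))→(e→e)), spad is (e→(e→t)); result (e→e).
[[florp spad] thark]: thark is ((e→e)→t), [florp spad] is (e→e); result t.
[wug [[florp spad] thark]]: wug is (t→(e→(e→e))), [[florp spad] thark] is t; result (e→(e→e)).
[[wug [[florp spad] thark]] kiv]: [wug [[florp spad] thark]] is (e→(e→e)), kiv is e; result (e→e).

(e→e)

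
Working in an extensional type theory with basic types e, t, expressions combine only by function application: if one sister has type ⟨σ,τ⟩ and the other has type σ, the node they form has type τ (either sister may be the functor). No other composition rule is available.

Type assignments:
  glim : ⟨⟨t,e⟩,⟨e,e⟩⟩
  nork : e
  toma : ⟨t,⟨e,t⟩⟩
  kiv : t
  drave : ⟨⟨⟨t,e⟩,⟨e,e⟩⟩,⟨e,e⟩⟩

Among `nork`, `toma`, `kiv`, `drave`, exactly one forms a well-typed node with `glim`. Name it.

nork : e — neither side's domain matches the other.
toma : ⟨t,⟨e,t⟩⟩ — neither side's domain matches the other.
kiv : t — neither side's domain matches the other.
drave — combines: drave : ⟨⟨⟨t,e⟩,⟨e,e⟩⟩,⟨e,e⟩⟩ takes glim : ⟨⟨t,e⟩,⟨e,e⟩⟩ as argument, giving ⟨e,e⟩.

drave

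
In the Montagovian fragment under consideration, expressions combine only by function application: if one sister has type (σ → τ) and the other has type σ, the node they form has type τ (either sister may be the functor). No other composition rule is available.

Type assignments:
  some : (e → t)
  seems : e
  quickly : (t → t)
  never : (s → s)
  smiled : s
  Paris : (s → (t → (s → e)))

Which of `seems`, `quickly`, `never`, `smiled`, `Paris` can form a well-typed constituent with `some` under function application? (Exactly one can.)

seems — combines: some : (e → t) takes seems : e as argument, giving t.
quickly : (t → t) — some needs e; quickly needs t; neither fits.
never : (s → s) — some needs e; never needs s; neither fits.
smiled : s — some needs e; smiled needs nothing (atomic); neither fits.
Paris : (s → (t → (s → e))) — some needs e; Paris needs s; neither fits.

seems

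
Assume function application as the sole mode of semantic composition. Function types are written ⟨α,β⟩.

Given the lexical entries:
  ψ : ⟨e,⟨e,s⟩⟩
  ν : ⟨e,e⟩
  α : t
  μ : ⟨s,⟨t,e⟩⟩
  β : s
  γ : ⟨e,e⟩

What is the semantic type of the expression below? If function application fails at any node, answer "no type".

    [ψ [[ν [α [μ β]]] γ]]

[μ β] — μ of type ⟨s,⟨t,e⟩⟩ combines with β of type s: type ⟨t,e⟩.
[α [μ β]] — [μ β] of type ⟨t,e⟩ combines with α of type t: type e.
[ν [α [μ β]]] — ν of type ⟨e,e⟩ combines with [α [μ β]] of type e: type e.
[[ν [α [μ β]]] γ] — γ of type ⟨e,e⟩ combines with [ν [α [μ β]]] of type e: type e.
[ψ [[ν [α [μ β]]] γ]] — ψ of type ⟨e,⟨e,s⟩⟩ combines with [[ν [α [μ β]]] γ] of type e: type ⟨e,s⟩.

⟨e,s⟩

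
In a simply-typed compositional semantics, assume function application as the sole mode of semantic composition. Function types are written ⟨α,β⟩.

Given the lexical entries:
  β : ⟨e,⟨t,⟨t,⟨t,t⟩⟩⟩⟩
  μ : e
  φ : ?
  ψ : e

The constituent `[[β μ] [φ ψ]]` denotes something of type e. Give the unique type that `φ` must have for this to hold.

At [[β μ] [φ ψ]] (required: e): [β μ] is ⟨t,⟨t,⟨t,t⟩⟩⟩, which is not a function with range e; hence [φ ψ] is the functor — type ⟨⟨t,⟨t,⟨t,t⟩⟩⟩,e⟩.
At [φ ψ] (required: ⟨⟨t,⟨t,⟨t,t⟩⟩⟩,e⟩): ψ is e, which is not a function with range ⟨⟨t,⟨t,⟨t,t⟩⟩⟩,e⟩; hence φ is the functor — type ⟨e,⟨⟨t,⟨t,⟨t,t⟩⟩⟩,e⟩⟩.

⟨e,⟨⟨t,⟨t,⟨t,t⟩⟩⟩,e⟩⟩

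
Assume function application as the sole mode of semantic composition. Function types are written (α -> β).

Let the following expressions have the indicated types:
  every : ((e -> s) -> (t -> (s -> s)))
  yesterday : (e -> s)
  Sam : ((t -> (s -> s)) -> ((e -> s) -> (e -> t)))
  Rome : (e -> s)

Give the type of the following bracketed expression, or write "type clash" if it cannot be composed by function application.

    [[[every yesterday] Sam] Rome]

[every yesterday] — every of type ((e -> s) -> (t -> (s -> s))) combines with yesterday of type (e -> s): type (t -> (s -> s)).
[[every yesterday] Sam] — Sam of type ((t -> (s -> s)) -> ((e -> s) -> (e -> t))) combines with [every yesterday] of type (t -> (s -> s)): type ((e -> s) -> (e -> t)).
[[[every yesterday] Sam] Rome] — [[every yesterday] Sam] of type ((e -> s) -> (e -> t)) combines with Rome of type (e -> s): type (e -> t).

(e -> t)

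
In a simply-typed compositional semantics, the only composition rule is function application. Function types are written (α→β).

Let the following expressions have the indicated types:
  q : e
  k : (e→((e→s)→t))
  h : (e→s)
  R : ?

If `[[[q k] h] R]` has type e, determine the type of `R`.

(t→e)

For [[[q k] h] R] to have type e with [[q k] h] of type t, R must be the function: R : (t→e).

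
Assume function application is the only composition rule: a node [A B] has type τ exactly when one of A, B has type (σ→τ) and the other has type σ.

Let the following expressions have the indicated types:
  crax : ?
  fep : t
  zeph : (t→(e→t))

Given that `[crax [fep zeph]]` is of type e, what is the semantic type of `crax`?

((e→t)→e)

For [crax [fep zeph]] to have type e with [fep zeph] of type (e→t), crax must be the function: crax : ((e→t)→e).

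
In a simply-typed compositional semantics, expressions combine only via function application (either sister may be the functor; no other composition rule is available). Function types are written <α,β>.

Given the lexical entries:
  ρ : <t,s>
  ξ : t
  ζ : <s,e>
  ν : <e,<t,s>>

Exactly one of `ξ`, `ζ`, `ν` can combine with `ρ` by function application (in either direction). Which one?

ξ — combines: ρ : <t,s> takes ξ : t as argument, giving s.
ζ : <s,e> — no; ρ wants t, and ζ wants s.
ν : <e,<t,s>> — no; ρ wants t, and ν wants e.

ξ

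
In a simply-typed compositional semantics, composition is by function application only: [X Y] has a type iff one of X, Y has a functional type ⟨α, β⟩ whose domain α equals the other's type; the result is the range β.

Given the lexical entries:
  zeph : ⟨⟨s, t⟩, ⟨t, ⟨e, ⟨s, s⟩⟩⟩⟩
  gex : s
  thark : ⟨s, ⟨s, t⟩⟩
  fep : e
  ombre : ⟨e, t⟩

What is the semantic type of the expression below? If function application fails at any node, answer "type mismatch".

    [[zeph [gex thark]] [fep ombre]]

[gex thark]: ⟨s, ⟨s, t⟩⟩ applied to s yields ⟨s, t⟩.
[zeph [gex thark]]: ⟨⟨s, t⟩, ⟨t, ⟨e, ⟨s, s⟩⟩⟩⟩ applied to ⟨s, t⟩ yields ⟨t, ⟨e, ⟨s, s⟩⟩⟩.
[fep ombre]: ⟨e, t⟩ applied to e yields t.
[[zeph [gex thark]] [fep ombre]]: ⟨t, ⟨e, ⟨s, s⟩⟩⟩ applied to t yields ⟨e, ⟨s, s⟩⟩.

⟨e, ⟨s, s⟩⟩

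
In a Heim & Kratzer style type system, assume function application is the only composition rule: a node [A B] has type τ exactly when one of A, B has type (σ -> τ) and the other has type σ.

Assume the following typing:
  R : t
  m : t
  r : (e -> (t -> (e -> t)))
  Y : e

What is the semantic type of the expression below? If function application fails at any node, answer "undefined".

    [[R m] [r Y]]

undefined

At [R m]: neither t nor t can take the other as argument; the node is ill-typed.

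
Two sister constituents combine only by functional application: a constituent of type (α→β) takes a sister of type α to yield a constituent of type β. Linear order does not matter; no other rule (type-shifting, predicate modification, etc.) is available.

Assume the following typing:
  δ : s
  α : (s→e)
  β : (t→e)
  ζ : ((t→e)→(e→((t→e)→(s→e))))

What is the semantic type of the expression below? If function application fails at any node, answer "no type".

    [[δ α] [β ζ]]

[δ α]: α is (s→e), δ is s; result e.
[β ζ]: ζ is ((t→e)→(e→((t→e)→(s→e)))), β is (t→e); result (e→((t→e)→(s→e))).
[[δ α] [β ζ]]: [β ζ] is (e→((t→e)→(s→e))), [δ α] is e; result ((t→e)→(s→e)).

((t→e)→(s→e))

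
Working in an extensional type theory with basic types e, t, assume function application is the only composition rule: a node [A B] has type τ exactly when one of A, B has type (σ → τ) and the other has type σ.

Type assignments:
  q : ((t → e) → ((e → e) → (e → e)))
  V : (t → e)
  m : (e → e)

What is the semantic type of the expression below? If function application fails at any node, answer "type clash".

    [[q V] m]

[q V]: q is ((t → e) → ((e → e) → (e → e))), V is (t → e); result ((e → e) → (e → e)).
[[q V] m]: [q V] is ((e → e) → (e → e)), m is (e → e); result (e → e).

(e → e)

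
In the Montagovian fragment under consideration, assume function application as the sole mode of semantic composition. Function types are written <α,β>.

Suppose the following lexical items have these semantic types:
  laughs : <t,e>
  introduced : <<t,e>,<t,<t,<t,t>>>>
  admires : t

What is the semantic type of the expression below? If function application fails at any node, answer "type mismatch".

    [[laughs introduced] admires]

[laughs introduced]: introduced is <<t,e>,<t,<t,<t,t>>>>, laughs is <t,e>; result <t,<t,<t,t>>>.
[[laughs introduced] admires]: [laughs introduced] is <t,<t,<t,t>>>, admires is t; result <t,<t,t>>.

<t,<t,t>>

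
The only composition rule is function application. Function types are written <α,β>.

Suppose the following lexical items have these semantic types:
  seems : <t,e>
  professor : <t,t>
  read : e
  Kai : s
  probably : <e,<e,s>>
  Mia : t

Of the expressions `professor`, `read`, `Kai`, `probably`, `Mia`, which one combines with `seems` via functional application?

professor : <t,t> — seems needs t; professor needs t; neither fits.
read : e — seems needs t; read needs nothing (atomic); neither fits.
Kai : s — seems needs t; Kai needs nothing (atomic); neither fits.
probably : <e,<e,s>> — seems needs t; probably needs e; neither fits.
Mia — combines: seems : <t,e> takes Mia : t as argument, giving e.

Mia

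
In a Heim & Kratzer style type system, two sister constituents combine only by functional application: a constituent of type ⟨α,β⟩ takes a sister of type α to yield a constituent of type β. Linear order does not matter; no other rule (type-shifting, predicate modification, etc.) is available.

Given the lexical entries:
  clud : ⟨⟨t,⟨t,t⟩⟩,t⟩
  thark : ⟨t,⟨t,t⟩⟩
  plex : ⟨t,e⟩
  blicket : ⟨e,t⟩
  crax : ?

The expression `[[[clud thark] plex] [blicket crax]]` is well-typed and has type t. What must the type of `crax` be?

[[[clud thark] plex] [blicket crax]] is required to be t. [[clud thark] plex] : e cannot yield t as functor, so [blicket crax] : ⟨e,t⟩.
[blicket crax] is required to be ⟨e,t⟩. blicket : ⟨e,t⟩ cannot yield ⟨e,t⟩ as functor, so crax : ⟨⟨e,t⟩,⟨e,t⟩⟩.

⟨⟨e,t⟩,⟨e,t⟩⟩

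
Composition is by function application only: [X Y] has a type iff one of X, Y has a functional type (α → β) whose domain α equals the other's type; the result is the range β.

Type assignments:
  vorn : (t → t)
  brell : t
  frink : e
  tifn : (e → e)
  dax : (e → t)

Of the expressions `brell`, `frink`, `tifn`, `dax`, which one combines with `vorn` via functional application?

brell

brell — combines: vorn : (t → t) takes brell : t as argument, giving t.
frink : e — no; vorn wants t, and frink wants nothing (atomic).
tifn : (e → e) — no; vorn wants t, and tifn wants e.
dax : (e → t) — no; vorn wants t, and dax wants e.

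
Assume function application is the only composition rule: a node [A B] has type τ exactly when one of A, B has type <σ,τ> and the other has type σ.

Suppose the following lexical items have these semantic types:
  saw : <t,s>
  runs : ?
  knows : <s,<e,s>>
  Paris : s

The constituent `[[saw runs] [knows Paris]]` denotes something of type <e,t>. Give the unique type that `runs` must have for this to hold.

[[saw runs] [knows Paris]] is required to be <e,t>. [knows Paris] : <e,s> cannot yield <e,t> as functor, so [saw runs] : <<e,s>,<e,t>>.
[saw runs] is required to be <<e,s>,<e,t>>. saw : <t,s> cannot yield <<e,s>,<e,t>> as functor, so runs : <<t,s>,<<e,s>,<e,t>>>.

<<t,s>,<<e,s>,<e,t>>>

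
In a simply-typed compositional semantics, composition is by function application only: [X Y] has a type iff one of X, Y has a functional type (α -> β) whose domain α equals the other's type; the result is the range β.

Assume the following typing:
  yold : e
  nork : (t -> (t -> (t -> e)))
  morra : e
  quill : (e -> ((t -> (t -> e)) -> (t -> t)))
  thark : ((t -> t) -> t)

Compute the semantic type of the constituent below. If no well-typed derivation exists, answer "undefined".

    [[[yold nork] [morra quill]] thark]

undefined

At [yold nork]: neither e nor (t -> (t -> (t -> e))) can take the other as argument; the node is ill-typed.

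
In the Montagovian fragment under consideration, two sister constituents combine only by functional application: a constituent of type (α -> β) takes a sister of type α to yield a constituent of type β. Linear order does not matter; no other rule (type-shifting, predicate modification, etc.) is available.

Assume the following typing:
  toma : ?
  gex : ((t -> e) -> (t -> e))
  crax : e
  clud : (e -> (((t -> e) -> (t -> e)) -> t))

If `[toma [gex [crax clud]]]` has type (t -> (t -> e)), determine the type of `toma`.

For [toma [gex [crax clud]]] to have type (t -> (t -> e)) with [gex [crax clud]] of type t, toma must be the function: toma : (t -> (t -> (t -> e))).

(t -> (t -> (t -> e)))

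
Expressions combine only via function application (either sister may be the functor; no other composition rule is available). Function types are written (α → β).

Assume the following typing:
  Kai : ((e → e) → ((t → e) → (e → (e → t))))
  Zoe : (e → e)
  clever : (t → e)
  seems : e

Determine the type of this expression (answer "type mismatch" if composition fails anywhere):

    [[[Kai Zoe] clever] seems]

[Kai Zoe] — Kai of type ((e → e) → ((t → e) → (e → (e → t)))) combines with Zoe of type (e → e): type ((t → e) → (e → (e → t))).
[[Kai Zoe] clever] — [Kai Zoe] of type ((t → e) → (e → (e → t))) combines with clever of type (t → e): type (e → (e → t)).
[[[Kai Zoe] clever] seems] — [[Kai Zoe] clever] of type (e → (e → t)) combines with seems of type e: type (e → t).

(e → t)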